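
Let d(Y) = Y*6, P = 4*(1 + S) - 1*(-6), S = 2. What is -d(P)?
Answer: -108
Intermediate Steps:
P = 18 (P = 4*(1 + 2) - 1*(-6) = 4*3 + 6 = 12 + 6 = 18)
d(Y) = 6*Y
-d(P) = -6*18 = -1*108 = -108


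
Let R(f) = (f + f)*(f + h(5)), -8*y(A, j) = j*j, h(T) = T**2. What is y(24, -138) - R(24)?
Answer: -9465/2 ≈ -4732.5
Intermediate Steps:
y(A, j) = -j**2/8 (y(A, j) = -j*j/8 = -j**2/8)
R(f) = 2*f*(25 + f) (R(f) = (f + f)*(f + 5**2) = (2*f)*(f + 25) = (2*f)*(25 + f) = 2*f*(25 + f))
y(24, -138) - R(24) = -1/8*(-138)**2 - 2*24*(25 + 24) = -1/8*19044 - 2*24*49 = -4761/2 - 1*2352 = -4761/2 - 2352 = -9465/2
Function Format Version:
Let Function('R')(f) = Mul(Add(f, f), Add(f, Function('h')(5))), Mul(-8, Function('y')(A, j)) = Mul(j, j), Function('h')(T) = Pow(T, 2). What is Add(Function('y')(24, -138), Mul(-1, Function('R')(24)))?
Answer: Rational(-9465, 2) ≈ -4732.5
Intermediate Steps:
Function('y')(A, j) = Mul(Rational(-1, 8), Pow(j, 2)) (Function('y')(A, j) = Mul(Rational(-1, 8), Mul(j, j)) = Mul(Rational(-1, 8), Pow(j, 2)))
Function('R')(f) = Mul(2, f, Add(25, f)) (Function('R')(f) = Mul(Add(f, f), Add(f, Pow(5, 2))) = Mul(Mul(2, f), Add(f, 25)) = Mul(Mul(2, f), Add(25, f)) = Mul(2, f, Add(25, f)))
Add(Function('y')(24, -138), Mul(-1, Function('R')(24))) = Add(Mul(Rational(-1, 8), Pow(-138, 2)), Mul(-1, Mul(2, 24, Add(25, 24)))) = Add(Mul(Rational(-1, 8), 19044), Mul(-1, Mul(2, 24, 49))) = Add(Rational(-4761, 2), Mul(-1, 2352)) = Add(Rational(-4761, 2), -2352) = Rational(-9465, 2)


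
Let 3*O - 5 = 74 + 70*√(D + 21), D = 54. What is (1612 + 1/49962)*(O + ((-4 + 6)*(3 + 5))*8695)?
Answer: 3056364834005/13626 + 14094280375*√3/74943 ≈ 2.2463e+8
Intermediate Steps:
O = 79/3 + 350*√3/3 (O = 5/3 + (74 + 70*√(54 + 21))/3 = 5/3 + (74 + 70*√75)/3 = 5/3 + (74 + 70*(5*√3))/3 = 5/3 + (74 + 350*√3)/3 = 5/3 + (74/3 + 350*√3/3) = 79/3 + 350*√3/3 ≈ 228.41)
(1612 + 1/49962)*(O + ((-4 + 6)*(3 + 5))*8695) = (1612 + 1/49962)*((79/3 + 350*√3/3) + ((-4 + 6)*(3 + 5))*8695) = (1612 + 1/49962)*((79/3 + 350*√3/3) + (2*8)*8695) = 80538745*((79/3 + 350*√3/3) + 16*8695)/49962 = 80538745*((79/3 + 350*√3/3) + 139120)/49962 = 80538745*(417439/3 + 350*√3/3)/49962 = 3056364834005/13626 + 14094280375*√3/74943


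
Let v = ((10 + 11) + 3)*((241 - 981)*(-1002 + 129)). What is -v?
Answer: -15504480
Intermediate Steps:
v = 15504480 (v = (21 + 3)*(-740*(-873)) = 24*646020 = 15504480)
-v = -1*15504480 = -15504480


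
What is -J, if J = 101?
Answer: -101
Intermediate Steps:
-J = -1*101 = -101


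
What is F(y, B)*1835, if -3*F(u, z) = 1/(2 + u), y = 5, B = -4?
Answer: -1835/21 ≈ -87.381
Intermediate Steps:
F(u, z) = -1/(3*(2 + u))
F(y, B)*1835 = -1/(6 + 3*5)*1835 = -1/(6 + 15)*1835 = -1/21*1835 = -1835/21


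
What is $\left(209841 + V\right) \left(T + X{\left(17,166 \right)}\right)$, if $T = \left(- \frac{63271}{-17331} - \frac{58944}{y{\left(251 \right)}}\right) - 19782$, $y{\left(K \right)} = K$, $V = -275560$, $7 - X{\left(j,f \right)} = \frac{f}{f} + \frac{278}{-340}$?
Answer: $\frac{972311607357386549}{739513770} \approx 1.3148 \cdot 10^{9}$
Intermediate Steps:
$X{\left(j,f \right)} = \frac{1159}{170}$ ($X{\left(j,f \right)} = 7 - \left(\frac{f}{f} + \frac{278}{-340}\right) = 7 - \left(1 + 278 \left(- \frac{1}{340}\right)\right) = 7 - \left(1 - \frac{139}{170}\right) = 7 - \frac{31}{170} = \frac{1159}{170}$)
$T = - \frac{87058979785}{4350081}$ ($T = \left(- \frac{63271}{-17331} - \frac{58944}{251}\right) - 19782 = \left(\left(-63271\right) \left(- \frac{1}{17331}\right) - \frac{58944}{251}\right) - 19782 = \left(\frac{63271}{17331} - \frac{58944}{251}\right) - 19782 = - \frac{1005677443}{4350081} - 19782 = - \frac{87058979785}{4350081} \approx -20013.0$)
$\left(209841 + V\right) \left(T + X{\left(17,166 \right)}\right) = \left(209841 - 275560\right) \left(- \frac{87058979785}{4350081} + \frac{1159}{170}\right) = \left(-65719\right) \left(- \frac{14794984819571}{739513770}\right) = \frac{972311607357386549}{739513770}$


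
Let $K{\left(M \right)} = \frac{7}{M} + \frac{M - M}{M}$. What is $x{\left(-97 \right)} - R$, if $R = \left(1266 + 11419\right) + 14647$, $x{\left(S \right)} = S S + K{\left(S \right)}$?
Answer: $- \frac{1738538}{97} \approx -17923.0$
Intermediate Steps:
$K{\left(M \right)} = \frac{7}{M}$ ($K{\left(M \right)} = \frac{7}{M} + \frac{0}{M} = \frac{7}{M} + 0 = \frac{7}{M}$)
$x{\left(S \right)} = S^{2} + \frac{7}{S}$ ($x{\left(S \right)} = S S + \frac{7}{S} = S^{2} + \frac{7}{S}$)
$R = 27332$ ($R = 12685 + 14647 = 27332$)
$x{\left(-97 \right)} - R = \frac{7 + \left(-97\right)^{3}}{-97} - 27332 = - \frac{7 - 912673}{97} - 27332 = \left(- \frac{1}{97}\right) \left(-912666\right) - 27332 = \frac{912666}{97} - 27332 = - \frac{1738538}{97}$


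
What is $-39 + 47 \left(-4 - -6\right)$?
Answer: $55$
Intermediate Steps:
$-39 + 47 \left(-4 - -6\right) = -39 + 47 \left(-4 + 6\right) = -39 + 47 \cdot 2 = -39 + 94 = 55$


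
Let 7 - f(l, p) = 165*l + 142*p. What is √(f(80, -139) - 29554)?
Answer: I*√23009 ≈ 151.69*I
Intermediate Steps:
f(l, p) = 7 - 165*l - 142*p (f(l, p) = 7 - (165*l + 142*p) = 7 - (142*p + 165*l) = 7 + (-165*l - 142*p) = 7 - 165*l - 142*p)
√(f(80, -139) - 29554) = √((7 - 165*80 - 142*(-139)) - 29554) = √((7 - 13200 + 19738) - 29554) = √(6545 - 29554) = √(-23009) = I*√23009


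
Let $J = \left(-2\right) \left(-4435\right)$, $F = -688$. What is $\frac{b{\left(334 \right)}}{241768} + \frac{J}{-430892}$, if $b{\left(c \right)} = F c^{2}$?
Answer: $- \frac{2067083312071}{6510993566} \approx -317.48$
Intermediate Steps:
$b{\left(c \right)} = - 688 c^{2}$
$J = 8870$
$\frac{b{\left(334 \right)}}{241768} + \frac{J}{-430892} = \frac{\left(-688\right) 334^{2}}{241768} + \frac{8870}{-430892} = \left(-688\right) 111556 \cdot \frac{1}{241768} + 8870 \left(- \frac{1}{430892}\right) = \left(-76750528\right) \frac{1}{241768} - \frac{4435}{215446} = - \frac{9593816}{30221} - \frac{4435}{215446} = - \frac{2067083312071}{6510993566}$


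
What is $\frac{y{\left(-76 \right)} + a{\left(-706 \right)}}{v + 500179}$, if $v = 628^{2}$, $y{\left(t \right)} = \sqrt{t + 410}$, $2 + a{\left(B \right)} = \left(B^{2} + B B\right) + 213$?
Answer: $\frac{997083}{894563} + \frac{\sqrt{334}}{894563} \approx 1.1146$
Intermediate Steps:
$a{\left(B \right)} = 211 + 2 B^{2}$ ($a{\left(B \right)} = -2 + \left(\left(B^{2} + B B\right) + 213\right) = -2 + \left(\left(B^{2} + B^{2}\right) + 213\right) = -2 + \left(2 B^{2} + 213\right) = -2 + \left(213 + 2 B^{2}\right) = 211 + 2 B^{2}$)
$y{\left(t \right)} = \sqrt{410 + t}$
$v = 394384$
$\frac{y{\left(-76 \right)} + a{\left(-706 \right)}}{v + 500179} = \frac{\sqrt{410 - 76} + \left(211 + 2 \left(-706\right)^{2}\right)}{394384 + 500179} = \frac{\sqrt{334} + \left(211 + 2 \cdot 498436\right)}{894563} = \left(\sqrt{334} + \left(211 + 996872\right)\right) \frac{1}{894563} = \left(\sqrt{334} + 997083\right) \frac{1}{894563} = \left(997083 + \sqrt{334}\right) \frac{1}{894563} = \frac{997083}{894563} + \frac{\sqrt{334}}{894563}$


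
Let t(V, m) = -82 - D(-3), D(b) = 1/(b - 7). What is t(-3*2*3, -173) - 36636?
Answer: -367179/10 ≈ -36718.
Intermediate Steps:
D(b) = 1/(-7 + b)
t(V, m) = -819/10 (t(V, m) = -82 - 1/(-7 - 3) = -82 - 1/(-10) = -82 - 1*(-⅒) = -82 + ⅒ = -819/10)
t(-3*2*3, -173) - 36636 = -819/10 - 36636 = -367179/10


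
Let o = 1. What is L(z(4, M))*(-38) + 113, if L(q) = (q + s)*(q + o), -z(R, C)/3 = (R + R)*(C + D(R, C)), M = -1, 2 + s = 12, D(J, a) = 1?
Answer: -267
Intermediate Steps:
s = 10 (s = -2 + 12 = 10)
z(R, C) = -6*R*(1 + C) (z(R, C) = -3*(R + R)*(C + 1) = -3*2*R*(1 + C) = -6*R*(1 + C))
L(q) = (1 + q)*(10 + q) (L(q) = (q + 10)*(q + 1) = (10 + q)*(1 + q) = (1 + q)*(10 + q))
L(z(4, M))*(-38) + 113 = (10 + (-6*4*(1 - 1))² + 11*(-6*4*(1 - 1)))*(-38) + 113 = (10 + (-6*4*0)² + 11*(-6*4*0))*(-38) + 113 = (10 + 0² + 11*0)*(-38) + 113 = (10 + 0 + 0)*(-38) + 113 = 10*(-38) + 113 = -380 + 113 = -267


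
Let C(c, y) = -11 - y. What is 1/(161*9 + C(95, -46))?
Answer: 1/1484 ≈ 0.00067385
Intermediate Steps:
1/(161*9 + C(95, -46)) = 1/(161*9 + (-11 - 1*(-46))) = 1/(1449 + (-11 + 46)) = 1/(1449 + 35) = 1/1484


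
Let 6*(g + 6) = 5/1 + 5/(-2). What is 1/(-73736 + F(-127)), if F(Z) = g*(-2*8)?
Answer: -3/220940 ≈ -1.3578e-5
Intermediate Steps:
g = -67/12 (g = -6 + (5/1 + 5/(-2))/6 = -6 + (5*1 + 5*(-½))/6 = -6 + (5 - 5/2)/6 = -6 + (⅙)*(5/2) = -6 + 5/12 = -67/12 ≈ -5.5833)
F(Z) = 268/3 (F(Z) = -(-67)*8/6 = -67/12*(-16) = 268/3)
1/(-73736 + F(-127)) = 1/(-73736 + 268/3) = 1/(-220940/3) = -3/220940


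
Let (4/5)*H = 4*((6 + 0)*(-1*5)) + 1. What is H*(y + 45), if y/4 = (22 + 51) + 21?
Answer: -250495/4 ≈ -62624.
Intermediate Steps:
y = 376 (y = 4*((22 + 51) + 21) = 4*(73 + 21) = 4*94 = 376)
H = -595/4 (H = 5*(4*((6 + 0)*(-1*5)) + 1)/4 = 5*(4*(6*(-5)) + 1)/4 = 5*(4*(-30) + 1)/4 = 5*(-120 + 1)/4 = (5/4)*(-119) = -595/4 ≈ -148.75)
H*(y + 45) = -595*(376 + 45)/4 = -595/4*421 = -250495/4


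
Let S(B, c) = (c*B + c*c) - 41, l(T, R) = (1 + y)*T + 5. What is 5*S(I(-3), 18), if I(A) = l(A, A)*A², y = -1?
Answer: 5465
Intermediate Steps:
l(T, R) = 5 (l(T, R) = (1 - 1)*T + 5 = 0*T + 5 = 0 + 5 = 5)
I(A) = 5*A²
S(B, c) = -41 + c² + B*c (S(B, c) = (B*c + c²) - 41 = (c² + B*c) - 41 = -41 + c² + B*c)
5*S(I(-3), 18) = 5*(-41 + 18² + (5*(-3)²)*18) = 5*(-41 + 324 + (5*9)*18) = 5*(-41 + 324 + 45*18) = 5*(-41 + 324 + 810) = 5*1093 = 5465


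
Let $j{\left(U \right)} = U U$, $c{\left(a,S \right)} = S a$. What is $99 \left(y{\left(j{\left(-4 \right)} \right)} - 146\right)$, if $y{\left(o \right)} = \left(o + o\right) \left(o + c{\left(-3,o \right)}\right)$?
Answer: $-115830$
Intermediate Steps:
$j{\left(U \right)} = U^{2}$
$y{\left(o \right)} = - 4 o^{2}$ ($y{\left(o \right)} = \left(o + o\right) \left(o + o \left(-3\right)\right) = 2 o \left(o - 3 o\right) = 2 o \left(- 2 o\right) = - 4 o^{2}$)
$99 \left(y{\left(j{\left(-4 \right)} \right)} - 146\right) = 99 \left(- 4 \left(\left(-4\right)^{2}\right)^{2} - 146\right) = 99 \left(- 4 \cdot 16^{2} - 146\right) = 99 \left(\left(-4\right) 256 - 146\right) = 99 \left(-1024 - 146\right) = 99 \left(-1170\right) = -115830$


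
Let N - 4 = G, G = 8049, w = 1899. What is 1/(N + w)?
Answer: 1/9952 ≈ 0.00010048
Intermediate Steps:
N = 8053 (N = 4 + 8049 = 8053)
1/(N + w) = 1/(8053 + 1899) = 1/9952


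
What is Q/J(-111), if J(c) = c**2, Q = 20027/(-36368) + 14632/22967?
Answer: 72176467/10291285969776 ≈ 7.0134e-6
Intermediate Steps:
Q = 72176467/835263856 (Q = 20027*(-1/36368) + 14632*(1/22967) = -20027/36368 + 14632/22967 = 72176467/835263856 ≈ 0.086412)
Q/J(-111) = 72176467/(835263856*((-111)**2)) = (72176467/835263856)/12321 = (72176467/835263856)*(1/12321) = 72176467/10291285969776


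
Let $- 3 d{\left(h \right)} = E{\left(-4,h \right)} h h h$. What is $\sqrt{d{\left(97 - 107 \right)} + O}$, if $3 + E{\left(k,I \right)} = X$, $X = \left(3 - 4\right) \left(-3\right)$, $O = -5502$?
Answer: $i \sqrt{5502} \approx 74.175 i$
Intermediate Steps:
$X = 3$ ($X = \left(-1\right) \left(-3\right) = 3$)
$E{\left(k,I \right)} = 0$ ($E{\left(k,I \right)} = -3 + 3 = 0$)
$d{\left(h \right)} = 0$ ($d{\left(h \right)} = - \frac{0 h h h}{3} = - \frac{0 h^{2} h}{3} = - \frac{0 h^{3}}{3} = \left(- \frac{1}{3}\right) 0 = 0$)
$\sqrt{d{\left(97 - 107 \right)} + O} = \sqrt{0 - 5502} = \sqrt{-5502} = i \sqrt{5502}$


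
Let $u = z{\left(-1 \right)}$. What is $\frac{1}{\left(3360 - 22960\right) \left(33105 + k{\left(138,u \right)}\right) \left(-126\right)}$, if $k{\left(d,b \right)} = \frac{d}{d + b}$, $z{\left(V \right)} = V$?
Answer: $\frac{137}{11200927600800} \approx 1.2231 \cdot 10^{-11}$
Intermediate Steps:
$u = -1$
$k{\left(d,b \right)} = \frac{d}{b + d}$
$\frac{1}{\left(3360 - 22960\right) \left(33105 + k{\left(138,u \right)}\right) \left(-126\right)} = \frac{1}{\left(3360 - 22960\right) \left(33105 + \frac{138}{-1 + 138}\right) \left(-126\right)} = \frac{1}{\left(3360 - 22960\right) \left(33105 + \frac{138}{137}\right) \left(-126\right)} = \frac{1}{\left(3360 - 22960\right) \left(33105 + 138 \cdot \frac{1}{137}\right) \left(-126\right)} = \frac{1}{- 19600 \left(33105 + \frac{138}{137}\right) \left(-126\right)} = \frac{1}{\left(-19600\right) \frac{4535523}{137} \left(-126\right)} = \frac{1}{\left(- \frac{88896250800}{137}\right) \left(-126\right)} = \frac{1}{\frac{11200927600800}{137}} = \frac{137}{11200927600800}$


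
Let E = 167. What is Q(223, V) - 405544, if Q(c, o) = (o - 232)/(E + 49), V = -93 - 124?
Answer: -87597953/216 ≈ -4.0555e+5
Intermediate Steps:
V = -217
Q(c, o) = -29/27 + o/216 (Q(c, o) = (o - 232)/(167 + 49) = (-232 + o)/216 = (-232 + o)*(1/216) = -29/27 + o/216)
Q(223, V) - 405544 = (-29/27 + (1/216)*(-217)) - 405544 = (-29/27 - 217/216) - 405544 = -449/216 - 405544 = -87597953/216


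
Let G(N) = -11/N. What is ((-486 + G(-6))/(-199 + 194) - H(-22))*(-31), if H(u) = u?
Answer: -22103/6 ≈ -3683.8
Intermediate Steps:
((-486 + G(-6))/(-199 + 194) - H(-22))*(-31) = ((-486 - 11/(-6))/(-199 + 194) - 1*(-22))*(-31) = ((-486 - 11*(-⅙))/(-5) + 22)*(-31) = ((-486 + 11/6)*(-⅕) + 22)*(-31) = (-2905/6*(-⅕) + 22)*(-31) = (581/6 + 22)*(-31) = (713/6)*(-31) = -22103/6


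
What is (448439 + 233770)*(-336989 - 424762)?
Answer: -519673387959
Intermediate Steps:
(448439 + 233770)*(-336989 - 424762) = 682209*(-761751) = -519673387959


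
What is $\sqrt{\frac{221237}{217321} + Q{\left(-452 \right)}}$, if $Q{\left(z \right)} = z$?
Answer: $\frac{i \sqrt{21299165056455}}{217321} \approx 21.236 i$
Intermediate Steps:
$\sqrt{\frac{221237}{217321} + Q{\left(-452 \right)}} = \sqrt{\frac{221237}{217321} - 452} = \sqrt{- \frac{98007855}{217321}} = \frac{i \sqrt{21299165056455}}{217321}$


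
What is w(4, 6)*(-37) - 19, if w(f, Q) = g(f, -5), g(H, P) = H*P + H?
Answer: 573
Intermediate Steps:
g(H, P) = H + H*P
w(f, Q) = -4*f (w(f, Q) = f*(1 - 5) = f*(-4) = -4*f)
w(4, 6)*(-37) - 19 = -4*4*(-37) - 19 = -16*(-37) - 19 = 592 - 19 = 573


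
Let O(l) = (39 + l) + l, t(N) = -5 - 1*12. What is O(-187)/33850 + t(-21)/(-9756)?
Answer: -269281/33024060 ≈ -0.0081541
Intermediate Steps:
t(N) = -17 (t(N) = -5 - 12 = -17)
O(l) = 39 + 2*l
O(-187)/33850 + t(-21)/(-9756) = (39 + 2*(-187))/33850 - 17/(-9756) = (39 - 374)*(1/33850) - 17*(-1/9756) = -335*1/33850 + 17/9756 = -67/6770 + 17/9756 = -269281/33024060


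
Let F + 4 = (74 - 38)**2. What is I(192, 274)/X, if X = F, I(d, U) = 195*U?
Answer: 26715/646 ≈ 41.354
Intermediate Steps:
F = 1292 (F = -4 + (74 - 38)**2 = -4 + 36**2 = -4 + 1296 = 1292)
X = 1292
I(192, 274)/X = (195*274)/1292 = 53430*(1/1292) = 26715/646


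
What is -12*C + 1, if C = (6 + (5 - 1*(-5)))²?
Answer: -3071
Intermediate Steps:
C = 256 (C = (6 + (5 + 5))² = (6 + 10)² = 16² = 256)
-12*C + 1 = -12*256 + 1 = -3072 + 1 = -3071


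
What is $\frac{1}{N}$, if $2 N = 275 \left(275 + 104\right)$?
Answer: $\frac{2}{104225} \approx 1.9189 \cdot 10^{-5}$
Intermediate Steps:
$N = \frac{104225}{2}$ ($N = \frac{275 \left(275 + 104\right)}{2} = \frac{275 \cdot 379}{2} = \frac{1}{2} \cdot 104225 = \frac{104225}{2} \approx 52113.0$)
$\frac{1}{N} = \frac{1}{\frac{104225}{2}} = \frac{2}{104225}$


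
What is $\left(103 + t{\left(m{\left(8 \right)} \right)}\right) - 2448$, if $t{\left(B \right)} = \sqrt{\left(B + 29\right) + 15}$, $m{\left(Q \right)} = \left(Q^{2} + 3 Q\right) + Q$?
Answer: $-2345 + 2 \sqrt{35} \approx -2333.2$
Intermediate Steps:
$m{\left(Q \right)} = Q^{2} + 4 Q$
$t{\left(B \right)} = \sqrt{44 + B}$ ($t{\left(B \right)} = \sqrt{\left(29 + B\right) + 15} = \sqrt{44 + B}$)
$\left(103 + t{\left(m{\left(8 \right)} \right)}\right) - 2448 = \left(103 + \sqrt{44 + 8 \left(4 + 8\right)}\right) - 2448 = \left(103 + \sqrt{44 + 8 \cdot 12}\right) - 2448 = \left(103 + \sqrt{44 + 96}\right) - 2448 = \left(103 + \sqrt{140}\right) - 2448 = \left(103 + 2 \sqrt{35}\right) - 2448 = -2345 + 2 \sqrt{35}$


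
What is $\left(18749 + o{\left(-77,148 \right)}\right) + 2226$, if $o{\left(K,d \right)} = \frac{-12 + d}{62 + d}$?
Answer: $\frac{2202443}{105} \approx 20976.0$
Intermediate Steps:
$o{\left(K,d \right)} = \frac{-12 + d}{62 + d}$
$\left(18749 + o{\left(-77,148 \right)}\right) + 2226 = \left(18749 + \frac{-12 + 148}{62 + 148}\right) + 2226 = \left(18749 + \frac{1}{210} \cdot 136\right) + 2226 = \left(18749 + \frac{68}{105}\right) + 2226 = \frac{1968713}{105} + 2226 = \frac{2202443}{105}$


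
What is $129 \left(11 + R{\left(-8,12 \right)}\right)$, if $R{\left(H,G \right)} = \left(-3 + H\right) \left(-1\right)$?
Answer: $2838$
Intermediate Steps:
$R{\left(H,G \right)} = 3 - H$
$129 \left(11 + R{\left(-8,12 \right)}\right) = 129 \left(11 + \left(3 - -8\right)\right) = 129 \left(11 + \left(3 + 8\right)\right) = 129 \left(11 + 11\right) = 129 \cdot 22 = 2838$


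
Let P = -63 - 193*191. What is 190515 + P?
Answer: 153589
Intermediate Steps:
P = -36926 (P = -63 - 36863 = -36926)
190515 + P = 190515 - 36926 = 153589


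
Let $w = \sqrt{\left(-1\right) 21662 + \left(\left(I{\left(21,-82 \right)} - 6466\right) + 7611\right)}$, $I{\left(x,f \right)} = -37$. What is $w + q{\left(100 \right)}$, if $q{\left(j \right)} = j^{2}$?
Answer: $10000 + i \sqrt{20554} \approx 10000.0 + 143.37 i$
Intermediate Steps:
$w = i \sqrt{20554}$ ($w = \sqrt{\left(-1\right) 21662 + \left(\left(-37 - 6466\right) + 7611\right)} = \sqrt{-21662 + \left(-6503 + 7611\right)} = \sqrt{-21662 + 1108} = \sqrt{-20554} = i \sqrt{20554} \approx 143.37 i$)
$w + q{\left(100 \right)} = i \sqrt{20554} + 100^{2} = i \sqrt{20554} + 10000 = 10000 + i \sqrt{20554}$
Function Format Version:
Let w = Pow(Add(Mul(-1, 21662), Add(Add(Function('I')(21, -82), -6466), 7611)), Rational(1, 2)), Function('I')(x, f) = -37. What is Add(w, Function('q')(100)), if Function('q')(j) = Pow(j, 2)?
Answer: Add(10000, Mul(I, Pow(20554, Rational(1, 2)))) ≈ Add(10000., Mul(143.37, I))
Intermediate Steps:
w = Mul(I, Pow(20554, Rational(1, 2))) (w = Pow(Add(Mul(-1, 21662), Add(Add(-37, -6466), 7611)), Rational(1, 2)) = Pow(Add(-21662, Add(-6503, 7611)), Rational(1, 2)) = Pow(Add(-21662, 1108), Rational(1, 2)) = Pow(-20554, Rational(1, 2)) = Mul(I, Pow(20554, Rational(1, 2))) ≈ Mul(143.37, I))
Add(w, Function('q')(100)) = Add(Mul(I, Pow(20554, Rational(1, 2))), Pow(100, 2)) = Add(Mul(I, Pow(20554, Rational(1, 2))), 10000) = Add(10000, Mul(I, Pow(20554, Rational(1, 2))))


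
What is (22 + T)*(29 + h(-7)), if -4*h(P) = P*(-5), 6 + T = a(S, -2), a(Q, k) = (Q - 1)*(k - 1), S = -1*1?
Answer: 891/2 ≈ 445.50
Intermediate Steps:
S = -1
a(Q, k) = (-1 + Q)*(-1 + k)
T = 0 (T = -6 + (1 - 1*(-1) - 1*(-2) - 1*(-2)) = -6 + (1 + 1 + 2 + 2) = -6 + 6 = 0)
h(P) = 5*P/4 (h(P) = -P*(-5)/4 = -(-5)*P/4 = 5*P/4)
(22 + T)*(29 + h(-7)) = (22 + 0)*(29 + (5/4)*(-7)) = 22*(29 - 35/4) = 22*(81/4) = 891/2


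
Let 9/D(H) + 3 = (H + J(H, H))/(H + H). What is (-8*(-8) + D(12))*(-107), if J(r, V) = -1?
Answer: -394616/61 ≈ -6469.1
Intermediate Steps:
D(H) = 9/(-3 + (-1 + H)/(2*H)) (D(H) = 9/(-3 + (H - 1)/(H + H)) = 9/(-3 + (-1 + H)/((2*H))) = 9/(-3 + (-1 + H)*(1/(2*H))) = 9/(-3 + (-1 + H)/(2*H)))
(-8*(-8) + D(12))*(-107) = (-8*(-8) - 18*12/(1 + 5*12))*(-107) = (64 - 18*12/(1 + 60))*(-107) = (64 - 18*12/61)*(-107) = (64 - 18*12*1/61)*(-107) = (64 - 216/61)*(-107) = (3688/61)*(-107) = -394616/61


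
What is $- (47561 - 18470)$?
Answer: $-29091$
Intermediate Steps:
$- (47561 - 18470) = \left(-1\right) 29091 = -29091$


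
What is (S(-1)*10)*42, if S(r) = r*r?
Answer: 420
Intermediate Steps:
S(r) = r²
(S(-1)*10)*42 = ((-1)²*10)*42 = (1*10)*42 = 10*42 = 420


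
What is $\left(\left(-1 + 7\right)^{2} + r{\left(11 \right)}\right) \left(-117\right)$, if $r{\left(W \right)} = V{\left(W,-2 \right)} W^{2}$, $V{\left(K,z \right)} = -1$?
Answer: $9945$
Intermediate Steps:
$r{\left(W \right)} = - W^{2}$
$\left(\left(-1 + 7\right)^{2} + r{\left(11 \right)}\right) \left(-117\right) = \left(\left(-1 + 7\right)^{2} - 11^{2}\right) \left(-117\right) = \left(6^{2} - 121\right) \left(-117\right) = \left(36 - 121\right) \left(-117\right) = \left(-85\right) \left(-117\right) = 9945$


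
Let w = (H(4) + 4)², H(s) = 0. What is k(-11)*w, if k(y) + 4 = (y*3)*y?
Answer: 5744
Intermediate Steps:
k(y) = -4 + 3*y² (k(y) = -4 + (y*3)*y = -4 + (3*y)*y = -4 + 3*y²)
w = 16 (w = (0 + 4)² = 4² = 16)
k(-11)*w = (-4 + 3*(-11)²)*16 = (-4 + 3*121)*16 = (-4 + 363)*16 = 359*16 = 5744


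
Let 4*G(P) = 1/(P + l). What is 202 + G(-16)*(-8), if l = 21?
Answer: 1008/5 ≈ 201.60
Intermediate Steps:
G(P) = 1/(4*(21 + P)) (G(P) = 1/(4*(P + 21)) = 1/(4*(21 + P)))
202 + G(-16)*(-8) = 202 + (1/(4*(21 - 16)))*(-8) = 202 + ((1/4)/5)*(-8) = 202 + ((1/4)*(1/5))*(-8) = 202 + (1/20)*(-8) = 202 - 2/5 = 1008/5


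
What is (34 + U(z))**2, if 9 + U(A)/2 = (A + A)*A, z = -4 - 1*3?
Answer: 44944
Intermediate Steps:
z = -7 (z = -4 - 3 = -7)
U(A) = -18 + 4*A**2 (U(A) = -18 + 2*((A + A)*A) = -18 + 2*((2*A)*A) = -18 + 2*(2*A**2) = -18 + 4*A**2)
(34 + U(z))**2 = (34 + (-18 + 4*(-7)**2))**2 = (34 + (-18 + 4*49))**2 = (34 + (-18 + 196))**2 = (34 + 178)**2 = 212**2 = 44944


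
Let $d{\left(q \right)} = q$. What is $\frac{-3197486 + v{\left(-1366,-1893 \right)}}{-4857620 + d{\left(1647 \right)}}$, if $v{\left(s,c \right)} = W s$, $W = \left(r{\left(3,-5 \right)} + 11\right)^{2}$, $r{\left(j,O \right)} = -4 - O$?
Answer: $\frac{3394190}{4855973} \approx 0.69897$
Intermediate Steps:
$W = 144$ ($W = \left(\left(-4 - -5\right) + 11\right)^{2} = \left(\left(-4 + 5\right) + 11\right)^{2} = \left(1 + 11\right)^{2} = 12^{2} = 144$)
$v{\left(s,c \right)} = 144 s$
$\frac{-3197486 + v{\left(-1366,-1893 \right)}}{-4857620 + d{\left(1647 \right)}} = \frac{-3197486 + 144 \left(-1366\right)}{-4857620 + 1647} = \frac{-3197486 - 196704}{-4855973} = \left(-3394190\right) \left(- \frac{1}{4855973}\right) = \frac{3394190}{4855973}$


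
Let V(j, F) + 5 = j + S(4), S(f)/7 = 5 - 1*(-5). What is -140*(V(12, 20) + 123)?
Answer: -28000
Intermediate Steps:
S(f) = 70 (S(f) = 7*(5 - 1*(-5)) = 7*(5 + 5) = 7*10 = 70)
V(j, F) = 65 + j (V(j, F) = -5 + (j + 70) = -5 + (70 + j) = 65 + j)
-140*(V(12, 20) + 123) = -140*((65 + 12) + 123) = -140*(77 + 123) = -140*200 = -28000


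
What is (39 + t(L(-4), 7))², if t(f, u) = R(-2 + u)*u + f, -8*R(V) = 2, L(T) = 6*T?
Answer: 2809/16 ≈ 175.56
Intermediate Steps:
R(V) = -¼ (R(V) = -⅛*2 = -¼)
t(f, u) = f - u/4 (t(f, u) = -u/4 + f = f - u/4)
(39 + t(L(-4), 7))² = (39 + (6*(-4) - ¼*7))² = (39 + (-24 - 7/4))² = (39 - 103/4)² = (53/4)² = 2809/16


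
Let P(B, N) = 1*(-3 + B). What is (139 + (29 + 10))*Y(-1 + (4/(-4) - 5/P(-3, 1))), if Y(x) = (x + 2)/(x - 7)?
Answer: -890/49 ≈ -18.163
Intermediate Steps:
P(B, N) = -3 + B
Y(x) = (2 + x)/(-7 + x)
(139 + (29 + 10))*Y(-1 + (4/(-4) - 5/P(-3, 1))) = (139 + (29 + 10))*((2 + (-1 + (4/(-4) - 5/(-3 - 3))))/(-7 + (-1 + (4/(-4) - 5/(-3 - 3))))) = (139 + 39)*((2 + (-1 + (4*(-1/4) - 5/(-6))))/(-7 + (-1 + (4*(-1/4) - 5/(-6))))) = 178*((2 + (-1 + (-1 - 5*(-1/6))))/(-7 + (-1 + (-1 - 5*(-1/6))))) = 178*((2 + (-1 + (-1 + 5/6)))/(-7 + (-1 + (-1 + 5/6)))) = 178*((2 + (-1 - 1/6))/(-7 + (-1 - 1/6))) = 178*((2 - 7/6)/(-7 - 7/6)) = 178*((5/6)/(-49/6)) = 178*(-6/49*5/6) = 178*(-5/49) = -890/49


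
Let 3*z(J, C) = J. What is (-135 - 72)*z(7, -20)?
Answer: -483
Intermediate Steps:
z(J, C) = J/3
(-135 - 72)*z(7, -20) = (-135 - 72)*((⅓)*7) = -207*7/3 = -483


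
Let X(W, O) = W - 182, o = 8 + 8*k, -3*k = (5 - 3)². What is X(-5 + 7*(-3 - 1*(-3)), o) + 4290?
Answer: 4103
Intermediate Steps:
k = -4/3 (k = -(5 - 3)²/3 = -⅓*2² = -⅓*4 = -4/3 ≈ -1.3333)
o = -8/3 (o = 8 + 8*(-4/3) = 8 - 32/3 = -8/3 ≈ -2.6667)
X(W, O) = -182 + W
X(-5 + 7*(-3 - 1*(-3)), o) + 4290 = (-182 + (-5 + 7*(-3 - 1*(-3)))) + 4290 = (-182 + (-5 + 7*(-3 + 3))) + 4290 = (-182 + (-5 + 7*0)) + 4290 = (-182 + (-5 + 0)) + 4290 = (-182 - 5) + 4290 = -187 + 4290 = 4103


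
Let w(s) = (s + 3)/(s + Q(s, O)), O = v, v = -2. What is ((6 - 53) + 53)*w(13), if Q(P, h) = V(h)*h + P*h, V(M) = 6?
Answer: -96/25 ≈ -3.8400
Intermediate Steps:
O = -2
Q(P, h) = 6*h + P*h
w(s) = (3 + s)/(-12 - s) (w(s) = (s + 3)/(s - 2*(6 + s)) = (3 + s)/(s + (-12 - 2*s)) = (3 + s)/(-12 - s))
((6 - 53) + 53)*w(13) = ((6 - 53) + 53)*((3 + 13)/(-12 - 1*13)) = (-47 + 53)*(16/(-12 - 13)) = 6*(16/(-25)) = 6*(-1/25*16) = 6*(-16/25) = -96/25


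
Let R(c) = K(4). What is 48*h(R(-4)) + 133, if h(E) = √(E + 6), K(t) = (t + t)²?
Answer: 133 + 48*√70 ≈ 534.60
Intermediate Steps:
K(t) = 4*t² (K(t) = (2*t)² = 4*t²)
R(c) = 64 (R(c) = 4*4² = 4*16 = 64)
h(E) = √(6 + E)
48*h(R(-4)) + 133 = 48*√(6 + 64) + 133 = 48*√70 + 133 = 133 + 48*√70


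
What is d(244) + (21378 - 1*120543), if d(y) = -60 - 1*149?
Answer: -99374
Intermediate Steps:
d(y) = -209 (d(y) = -60 - 149 = -209)
d(244) + (21378 - 1*120543) = -209 + (21378 - 1*120543) = -209 + (21378 - 120543) = -209 - 99165 = -99374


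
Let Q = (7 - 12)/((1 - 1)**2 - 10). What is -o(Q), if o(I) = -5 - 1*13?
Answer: 18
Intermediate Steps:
Q = 1/2 (Q = -5/(0**2 - 10) = -5/(0 - 10) = -5/(-10) = -5*(-1/10) = 1/2 ≈ 0.50000)
o(I) = -18 (o(I) = -5 - 13 = -18)
-o(Q) = -1*(-18) = 18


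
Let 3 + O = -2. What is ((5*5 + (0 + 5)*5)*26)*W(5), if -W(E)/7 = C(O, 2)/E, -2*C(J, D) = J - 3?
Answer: -7280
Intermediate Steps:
O = -5 (O = -3 - 2 = -5)
C(J, D) = 3/2 - J/2 (C(J, D) = -(J - 3)/2 = -(-3 + J)/2 = 3/2 - J/2)
W(E) = -28/E (W(E) = -7*(3/2 - ½*(-5))/E = -7*(3/2 + 5/2)/E = -28/E)
((5*5 + (0 + 5)*5)*26)*W(5) = ((5*5 + (0 + 5)*5)*26)*(-28/5) = ((25 + 5*5)*26)*(-28*⅕) = ((25 + 25)*26)*(-28/5) = (50*26)*(-28/5) = 1300*(-28/5) = -7280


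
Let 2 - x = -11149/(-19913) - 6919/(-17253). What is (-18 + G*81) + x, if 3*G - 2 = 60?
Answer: 569290672018/343558989 ≈ 1657.0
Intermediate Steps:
G = 62/3 (G = ⅔ + (⅓)*60 = ⅔ + 20 = 62/3 ≈ 20.667)
x = 356986234/343558989 (x = 2 - (-11149/(-19913) - 6919/(-17253)) = 2 - (-11149*(-1/19913) - 6919*(-1/17253)) = 2 - (11149/19913 + 6919/17253) = 2 - 1*330131744/343558989 = 2 - 330131744/343558989 = 356986234/343558989 ≈ 1.0391)
(-18 + G*81) + x = (-18 + (62/3)*81) + 356986234/343558989 = (-18 + 1674) + 356986234/343558989 = 1656 + 356986234/343558989 = 569290672018/343558989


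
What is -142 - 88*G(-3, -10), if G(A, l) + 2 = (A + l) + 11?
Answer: 210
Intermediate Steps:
G(A, l) = 9 + A + l (G(A, l) = -2 + ((A + l) + 11) = -2 + (11 + A + l) = 9 + A + l)
-142 - 88*G(-3, -10) = -142 - 88*(9 - 3 - 10) = -142 - 88*(-4) = -142 + 352 = 210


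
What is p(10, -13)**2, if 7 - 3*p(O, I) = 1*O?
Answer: 1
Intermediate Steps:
p(O, I) = 7/3 - O/3
p(10, -13)**2 = (7/3 - 1/3*10)**2 = (7/3 - 10/3)**2 = (-1)**2 = 1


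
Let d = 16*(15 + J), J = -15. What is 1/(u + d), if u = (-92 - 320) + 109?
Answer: -1/303 ≈ -0.0033003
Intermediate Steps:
d = 0 (d = 16*(15 - 15) = 16*0 = 0)
u = -303 (u = -412 + 109 = -303)
1/(u + d) = 1/(-303 + 0) = 1/(-303) = -1/303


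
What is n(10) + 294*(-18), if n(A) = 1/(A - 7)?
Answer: -15875/3 ≈ -5291.7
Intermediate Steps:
n(A) = 1/(-7 + A)
n(10) + 294*(-18) = 1/(-7 + 10) + 294*(-18) = 1/3 - 5292 = -15875/3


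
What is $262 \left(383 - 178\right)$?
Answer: $53710$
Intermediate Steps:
$262 \left(383 - 178\right) = 262 \cdot 205 = 53710$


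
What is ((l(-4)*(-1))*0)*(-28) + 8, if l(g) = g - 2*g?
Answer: 8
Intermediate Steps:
l(g) = -g
((l(-4)*(-1))*0)*(-28) + 8 = ((-1*(-4)*(-1))*0)*(-28) + 8 = ((4*(-1))*0)*(-28) + 8 = -4*0*(-28) + 8 = 0*(-28) + 8 = 0 + 8 = 8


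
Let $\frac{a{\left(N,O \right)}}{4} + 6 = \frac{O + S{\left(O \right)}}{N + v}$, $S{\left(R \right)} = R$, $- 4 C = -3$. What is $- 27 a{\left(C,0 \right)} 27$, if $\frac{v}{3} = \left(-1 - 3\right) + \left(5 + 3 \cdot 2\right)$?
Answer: $17496$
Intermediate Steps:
$v = 21$ ($v = 3 \left(\left(-1 - 3\right) + \left(5 + 3 \cdot 2\right)\right) = 3 \left(-4 + \left(5 + 6\right)\right) = 3 \left(-4 + 11\right) = 3 \cdot 7 = 21$)
$C = \frac{3}{4}$ ($C = \left(- \frac{1}{4}\right) \left(-3\right) = \frac{3}{4} \approx 0.75$)
$a{\left(N,O \right)} = -24 + \frac{8 O}{21 + N}$ ($a{\left(N,O \right)} = -24 + 4 \frac{O + O}{N + 21} = -24 + 4 \frac{2 O}{21 + N} = -24 + \frac{8 O}{21 + N}$)
$- 27 a{\left(C,0 \right)} 27 = - 27 \frac{8 \left(-63 + 0 - \frac{9}{4}\right)}{21 + \frac{3}{4}} \cdot 27 = - 27 \frac{8 \left(-63 + 0 - \frac{9}{4}\right)}{\frac{87}{4}} \cdot 27 = - 27 \cdot 8 \cdot \frac{4}{87} \left(- \frac{261}{4}\right) 27 = \left(-27\right) \left(-24\right) 27 = 648 \cdot 27 = 17496$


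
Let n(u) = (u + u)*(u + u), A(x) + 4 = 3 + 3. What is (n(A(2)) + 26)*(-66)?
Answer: -2772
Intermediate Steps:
A(x) = 2 (A(x) = -4 + (3 + 3) = -4 + 6 = 2)
n(u) = 4*u² (n(u) = (2*u)*(2*u) = 4*u²)
(n(A(2)) + 26)*(-66) = (4*2² + 26)*(-66) = (4*4 + 26)*(-66) = (16 + 26)*(-66) = 42*(-66) = -2772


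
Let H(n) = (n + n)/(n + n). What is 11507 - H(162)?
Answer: 11506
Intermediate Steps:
H(n) = 1 (H(n) = (2*n)/((2*n)) = (2*n)*(1/(2*n)) = 1)
11507 - H(162) = 11507 - 1*1 = 11507 - 1 = 11506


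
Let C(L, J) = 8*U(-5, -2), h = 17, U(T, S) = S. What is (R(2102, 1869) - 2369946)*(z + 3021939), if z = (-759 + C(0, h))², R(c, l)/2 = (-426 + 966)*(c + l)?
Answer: 6950736713976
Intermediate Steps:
R(c, l) = 1080*c + 1080*l (R(c, l) = 2*((-426 + 966)*(c + l)) = 2*(540*(c + l)) = 2*(540*c + 540*l) = 1080*c + 1080*l)
C(L, J) = -16 (C(L, J) = 8*(-2) = -16)
z = 600625 (z = (-759 - 16)² = (-775)² = 600625)
(R(2102, 1869) - 2369946)*(z + 3021939) = ((1080*2102 + 1080*1869) - 2369946)*(600625 + 3021939) = ((2270160 + 2018520) - 2369946)*3622564 = (4288680 - 2369946)*3622564 = 1918734*3622564 = 6950736713976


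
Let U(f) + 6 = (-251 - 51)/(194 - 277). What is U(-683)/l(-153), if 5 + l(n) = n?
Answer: 98/6557 ≈ 0.014946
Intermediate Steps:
l(n) = -5 + n
U(f) = -196/83 (U(f) = -6 + (-251 - 51)/(194 - 277) = -6 - 302/(-83) = -6 - 302*(-1/83) = -6 + 302/83 = -196/83)
U(-683)/l(-153) = -196/(83*(-5 - 153)) = -196/83/(-158) = -196/83*(-1/158) = 98/6557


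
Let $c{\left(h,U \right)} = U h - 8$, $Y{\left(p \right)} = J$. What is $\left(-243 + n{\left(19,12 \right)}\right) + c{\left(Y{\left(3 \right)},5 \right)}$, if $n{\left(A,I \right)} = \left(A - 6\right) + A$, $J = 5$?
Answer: $-194$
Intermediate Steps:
$Y{\left(p \right)} = 5$
$c{\left(h,U \right)} = -8 + U h$
$n{\left(A,I \right)} = -6 + 2 A$ ($n{\left(A,I \right)} = \left(-6 + A\right) + A = -6 + 2 A$)
$\left(-243 + n{\left(19,12 \right)}\right) + c{\left(Y{\left(3 \right)},5 \right)} = \left(-243 + \left(-6 + 2 \cdot 19\right)\right) + \left(-8 + 5 \cdot 5\right) = \left(-243 + \left(-6 + 38\right)\right) + \left(-8 + 25\right) = \left(-243 + 32\right) + 17 = -211 + 17 = -194$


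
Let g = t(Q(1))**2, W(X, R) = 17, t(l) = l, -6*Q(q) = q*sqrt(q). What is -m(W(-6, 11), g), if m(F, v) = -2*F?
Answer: 34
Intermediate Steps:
Q(q) = -q**(3/2)/6 (Q(q) = -q*sqrt(q)/6 = -q**(3/2)/6)
g = 1/36 (g = (-1**(3/2)/6)**2 = (-1/6*1)**2 = (-1/6)**2 = 1/36 ≈ 0.027778)
-m(W(-6, 11), g) = -(-2)*17 = -1*(-34) = 34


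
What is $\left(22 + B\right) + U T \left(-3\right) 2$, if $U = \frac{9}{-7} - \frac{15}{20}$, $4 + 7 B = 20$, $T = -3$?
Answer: $- \frac{173}{14} \approx -12.357$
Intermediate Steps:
$B = \frac{16}{7}$ ($B = - \frac{4}{7} + \frac{1}{7} \cdot 20 = - \frac{4}{7} + \frac{20}{7} = \frac{16}{7} \approx 2.2857$)
$U = - \frac{57}{28}$ ($U = 9 \left(- \frac{1}{7}\right) - \frac{3}{4} = - \frac{9}{7} - \frac{3}{4} = - \frac{57}{28} \approx -2.0357$)
$\left(22 + B\right) + U T \left(-3\right) 2 = \left(22 + \frac{16}{7}\right) - \frac{57 \left(-3\right) \left(-3\right) 2}{28} = \frac{170}{7} - \frac{57 \cdot 9 \cdot 2}{28} = \frac{170}{7} - \frac{513}{14} = - \frac{173}{14}$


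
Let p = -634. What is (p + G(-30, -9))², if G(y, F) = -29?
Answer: 439569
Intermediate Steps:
(p + G(-30, -9))² = (-634 - 29)² = (-663)² = 439569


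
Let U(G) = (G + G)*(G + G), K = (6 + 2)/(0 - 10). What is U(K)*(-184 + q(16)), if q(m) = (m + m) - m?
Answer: -10752/25 ≈ -430.08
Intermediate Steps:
K = -⅘ (K = 8/(-10) = 8*(-⅒) = -⅘ ≈ -0.80000)
U(G) = 4*G² (U(G) = (2*G)*(2*G) = 4*G²)
q(m) = m (q(m) = 2*m - m = m)
U(K)*(-184 + q(16)) = (4*(-⅘)²)*(-184 + 16) = (4*(16/25))*(-168) = (64/25)*(-168) = -10752/25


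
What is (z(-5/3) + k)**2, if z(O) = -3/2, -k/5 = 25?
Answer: 64009/4 ≈ 16002.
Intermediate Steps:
k = -125 (k = -5*25 = -125)
z(O) = -3/2 (z(O) = -3*1/2 = -3/2)
(z(-5/3) + k)**2 = (-3/2 - 125)**2 = (-253/2)**2 = 64009/4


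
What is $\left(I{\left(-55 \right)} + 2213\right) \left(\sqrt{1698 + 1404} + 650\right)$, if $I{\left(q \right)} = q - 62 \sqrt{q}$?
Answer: $2 \left(650 + \sqrt{3102}\right) \left(1079 - 31 i \sqrt{55}\right) \approx 1.5229 \cdot 10^{6} - 3.2448 \cdot 10^{5} i$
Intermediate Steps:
$\left(I{\left(-55 \right)} + 2213\right) \left(\sqrt{1698 + 1404} + 650\right) = \left(\left(-55 - 62 \sqrt{-55}\right) + 2213\right) \left(\sqrt{1698 + 1404} + 650\right) = \left(\left(-55 - 62 i \sqrt{55}\right) + 2213\right) \left(\sqrt{3102} + 650\right) = \left(\left(-55 - 62 i \sqrt{55}\right) + 2213\right) \left(650 + \sqrt{3102}\right) = \left(2158 - 62 i \sqrt{55}\right) \left(650 + \sqrt{3102}\right) = \left(650 + \sqrt{3102}\right) \left(2158 - 62 i \sqrt{55}\right)$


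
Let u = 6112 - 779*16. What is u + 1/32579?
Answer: -206941807/32579 ≈ -6352.0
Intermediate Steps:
u = -6352 (u = 6112 - 1*12464 = 6112 - 12464 = -6352)
u + 1/32579 = -6352 + 1/32579 = -206941807/32579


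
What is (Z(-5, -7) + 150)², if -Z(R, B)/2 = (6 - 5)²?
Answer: 21904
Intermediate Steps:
Z(R, B) = -2 (Z(R, B) = -2*(6 - 5)² = -2*1² = -2*1 = -2)
(Z(-5, -7) + 150)² = (-2 + 150)² = 148² = 21904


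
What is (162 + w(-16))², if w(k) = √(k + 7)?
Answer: 26235 + 972*I ≈ 26235.0 + 972.0*I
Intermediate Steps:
w(k) = √(7 + k)
(162 + w(-16))² = (162 + √(7 - 16))² = (162 + √(-9))² = (162 + 3*I)²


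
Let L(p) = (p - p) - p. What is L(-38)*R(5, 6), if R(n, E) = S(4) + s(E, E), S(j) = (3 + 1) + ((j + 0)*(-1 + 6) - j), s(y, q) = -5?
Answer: 570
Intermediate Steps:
S(j) = 4 + 4*j (S(j) = 4 + (j*5 - j) = 4 + (5*j - j) = 4 + 4*j)
R(n, E) = 15 (R(n, E) = (4 + 4*4) - 5 = (4 + 16) - 5 = 20 - 5 = 15)
L(p) = -p (L(p) = 0 - p = -p)
L(-38)*R(5, 6) = -1*(-38)*15 = 38*15 = 570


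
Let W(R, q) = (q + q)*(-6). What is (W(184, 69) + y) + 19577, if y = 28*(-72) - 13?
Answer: 16720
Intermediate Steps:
y = -2029 (y = -2016 - 13 = -2029)
W(R, q) = -12*q (W(R, q) = (2*q)*(-6) = -12*q)
(W(184, 69) + y) + 19577 = (-12*69 - 2029) + 19577 = (-828 - 2029) + 19577 = -2857 + 19577 = 16720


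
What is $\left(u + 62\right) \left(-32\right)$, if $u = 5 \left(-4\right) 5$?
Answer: $1216$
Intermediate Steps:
$u = -100$ ($u = \left(-20\right) 5 = -100$)
$\left(u + 62\right) \left(-32\right) = \left(-100 + 62\right) \left(-32\right) = \left(-38\right) \left(-32\right) = 1216$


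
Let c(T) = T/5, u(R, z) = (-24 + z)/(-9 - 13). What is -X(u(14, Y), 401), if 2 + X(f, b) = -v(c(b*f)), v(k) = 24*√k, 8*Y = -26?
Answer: 2 + 6*√4807990/55 ≈ 241.21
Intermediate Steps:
Y = -13/4 (Y = (⅛)*(-26) = -13/4 ≈ -3.2500)
u(R, z) = 12/11 - z/22 (u(R, z) = (-24 + z)/(-22) = (-24 + z)*(-1/22) = 12/11 - z/22)
c(T) = T/5 (c(T) = T*(⅕) = T/5)
X(f, b) = -2 - 24*√5*√(b*f)/5 (X(f, b) = -2 - 24*√((b*f)/5) = -2 - 24*√(b*f/5) = -2 - 24*√5*√(b*f)/5)
-X(u(14, Y), 401) = -(-2 - 24*√5*√(401*(12/11 - 1/22*(-13/4)))/5) = -(-2 - 24*√5*√(401*(12/11 + 13/88))/5) = -(-2 - 24*√5*√(401*(109/88))/5) = -(-2 - 24*√5*√(43709/88)/5) = -(-2 - 24*√5*√961598/44/5) = -(-2 - 6*√4807990/55) = 2 + 6*√4807990/55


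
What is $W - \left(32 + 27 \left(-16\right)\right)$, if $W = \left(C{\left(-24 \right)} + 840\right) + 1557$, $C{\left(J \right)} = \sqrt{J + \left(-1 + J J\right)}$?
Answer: $2797 + \sqrt{551} \approx 2820.5$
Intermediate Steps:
$C{\left(J \right)} = \sqrt{-1 + J + J^{2}}$ ($C{\left(J \right)} = \sqrt{J + \left(-1 + J^{2}\right)} = \sqrt{-1 + J + J^{2}}$)
$W = 2397 + \sqrt{551}$ ($W = \left(\sqrt{-1 - 24 + \left(-24\right)^{2}} + 840\right) + 1557 = \left(\sqrt{-1 - 24 + 576} + 840\right) + 1557 = \left(\sqrt{551} + 840\right) + 1557 = \left(840 + \sqrt{551}\right) + 1557 = 2397 + \sqrt{551} \approx 2420.5$)
$W - \left(32 + 27 \left(-16\right)\right) = \left(2397 + \sqrt{551}\right) - \left(32 + 27 \left(-16\right)\right) = \left(2397 + \sqrt{551}\right) - \left(32 - 432\right) = \left(2397 + \sqrt{551}\right) - -400 = \left(2397 + \sqrt{551}\right) + 400 = 2797 + \sqrt{551}$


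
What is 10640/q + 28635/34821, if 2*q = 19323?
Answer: 7569035/3934773 ≈ 1.9236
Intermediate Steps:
q = 19323/2 (q = (½)*19323 = 19323/2 ≈ 9661.5)
10640/q + 28635/34821 = 10640/(19323/2) + 28635/34821 = 10640*(2/19323) + 28635*(1/34821) = 1120/1017 + 9545/11607 = 7569035/3934773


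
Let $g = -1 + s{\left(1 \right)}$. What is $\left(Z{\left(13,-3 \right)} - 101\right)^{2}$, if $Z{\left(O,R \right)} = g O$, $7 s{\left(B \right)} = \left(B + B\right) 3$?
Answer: $\frac{518400}{49} \approx 10580.0$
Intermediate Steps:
$s{\left(B \right)} = \frac{6 B}{7}$ ($s{\left(B \right)} = \frac{\left(B + B\right) 3}{7} = \frac{2 B 3}{7} = \frac{6 B}{7}$)
$g = - \frac{1}{7}$ ($g = -1 + \frac{6}{7} \cdot 1 = -1 + \frac{6}{7} = - \frac{1}{7} \approx -0.14286$)
$Z{\left(O,R \right)} = - \frac{O}{7}$
$\left(Z{\left(13,-3 \right)} - 101\right)^{2} = \left(\left(- \frac{1}{7}\right) 13 - 101\right)^{2} = \left(- \frac{13}{7} - 101\right)^{2} = \left(- \frac{720}{7}\right)^{2} = \frac{518400}{49}$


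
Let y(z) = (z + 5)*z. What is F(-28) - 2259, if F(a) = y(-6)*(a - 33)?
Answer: -2625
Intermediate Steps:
y(z) = z*(5 + z) (y(z) = (5 + z)*z = z*(5 + z))
F(a) = -198 + 6*a (F(a) = (-6*(5 - 6))*(a - 33) = (-6*(-1))*(-33 + a) = 6*(-33 + a) = -198 + 6*a)
F(-28) - 2259 = (-198 + 6*(-28)) - 2259 = (-198 - 168) - 2259 = -366 - 2259 = -2625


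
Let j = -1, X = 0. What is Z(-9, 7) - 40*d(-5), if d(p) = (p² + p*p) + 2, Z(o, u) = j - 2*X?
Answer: -2081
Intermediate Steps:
Z(o, u) = -1 (Z(o, u) = -1 - 2*0 = -1 + 0 = -1)
d(p) = 2 + 2*p² (d(p) = (p² + p²) + 2 = 2*p² + 2 = 2 + 2*p²)
Z(-9, 7) - 40*d(-5) = -1 - 40*(2 + 2*(-5)²) = -1 - 40*(2 + 2*25) = -1 - 40*(2 + 50) = -1 - 40*52 = -1 - 2080 = -2081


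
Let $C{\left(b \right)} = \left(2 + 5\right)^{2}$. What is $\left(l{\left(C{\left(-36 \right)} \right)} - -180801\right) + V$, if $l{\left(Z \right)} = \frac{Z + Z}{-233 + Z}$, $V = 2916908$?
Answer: $\frac{284989179}{92} \approx 3.0977 \cdot 10^{6}$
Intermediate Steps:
$C{\left(b \right)} = 49$ ($C{\left(b \right)} = 7^{2} = 49$)
$l{\left(Z \right)} = \frac{2 Z}{-233 + Z}$
$\left(l{\left(C{\left(-36 \right)} \right)} - -180801\right) + V = \left(2 \cdot 49 \frac{1}{-233 + 49} - -180801\right) + 2916908 = \left(2 \cdot 49 \frac{1}{-184} + \left(-222325 + 403126\right)\right) + 2916908 = \left(2 \cdot 49 \left(- \frac{1}{184}\right) + 180801\right) + 2916908 = \left(- \frac{49}{92} + 180801\right) + 2916908 = \frac{16633643}{92} + 2916908 = \frac{284989179}{92}$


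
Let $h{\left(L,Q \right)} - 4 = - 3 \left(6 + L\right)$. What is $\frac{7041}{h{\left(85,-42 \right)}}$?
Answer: $- \frac{7041}{269} \approx -26.175$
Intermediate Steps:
$h{\left(L,Q \right)} = -14 - 3 L$ ($h{\left(L,Q \right)} = 4 - 3 \left(6 + L\right) = 4 - \left(18 + 3 L\right) = -14 - 3 L$)
$\frac{7041}{h{\left(85,-42 \right)}} = \frac{7041}{-14 - 255} = \frac{7041}{-269} = 7041 \left(- \frac{1}{269}\right) = - \frac{7041}{269}$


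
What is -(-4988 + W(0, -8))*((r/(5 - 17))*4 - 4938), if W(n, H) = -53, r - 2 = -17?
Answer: -24867253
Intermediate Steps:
r = -15 (r = 2 - 17 = -15)
-(-4988 + W(0, -8))*((r/(5 - 17))*4 - 4938) = -(-4988 - 53)*((-15/(5 - 17))*4 - 4938) = -(-5041)*((-15/(-12))*4 - 4938) = -(-5041)*(-1/12*(-15)*4 - 4938) = -(-5041)*((5/4)*4 - 4938) = -(-5041)*(5 - 4938) = -(-5041)*(-4933) = -1*24867253 = -24867253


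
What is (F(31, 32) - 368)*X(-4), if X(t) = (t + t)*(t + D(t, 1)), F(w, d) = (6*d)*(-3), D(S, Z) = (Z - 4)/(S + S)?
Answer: -27376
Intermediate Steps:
D(S, Z) = (-4 + Z)/(2*S) (D(S, Z) = (-4 + Z)/((2*S)) = (-4 + Z)*(1/(2*S)) = (-4 + Z)/(2*S))
F(w, d) = -18*d
X(t) = 2*t*(t - 3/(2*t)) (X(t) = (t + t)*(t + (-4 + 1)/(2*t)) = (2*t)*(t + (½)*(-3)/t) = (2*t)*(t - 3/(2*t)) = 2*t*(t - 3/(2*t)))
(F(31, 32) - 368)*X(-4) = (-18*32 - 368)*(-3 + 2*(-4)²) = (-576 - 368)*(-3 + 2*16) = -944*(-3 + 32) = -944*29 = -27376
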